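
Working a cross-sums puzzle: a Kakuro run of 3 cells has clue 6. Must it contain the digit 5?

No

The only way to make 6 from 3 distinct digits is {1,2,3}, which does not contain 5.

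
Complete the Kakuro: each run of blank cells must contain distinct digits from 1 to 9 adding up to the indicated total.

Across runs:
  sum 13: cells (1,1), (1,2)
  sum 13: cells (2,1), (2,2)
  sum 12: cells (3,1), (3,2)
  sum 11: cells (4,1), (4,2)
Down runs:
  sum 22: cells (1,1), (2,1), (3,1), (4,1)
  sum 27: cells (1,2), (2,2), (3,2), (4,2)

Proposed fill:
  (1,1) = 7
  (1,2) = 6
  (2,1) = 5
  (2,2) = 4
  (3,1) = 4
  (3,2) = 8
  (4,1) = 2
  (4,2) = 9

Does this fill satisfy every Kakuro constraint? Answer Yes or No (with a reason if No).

No — the across run (2,1)–(2,2) sums to 9, not 13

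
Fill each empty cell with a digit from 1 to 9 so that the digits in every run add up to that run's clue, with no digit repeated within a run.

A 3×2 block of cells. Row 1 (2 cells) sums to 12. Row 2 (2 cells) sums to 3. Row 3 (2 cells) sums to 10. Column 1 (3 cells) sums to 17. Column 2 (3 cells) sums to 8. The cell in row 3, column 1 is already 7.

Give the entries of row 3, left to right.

7, 3

3 in 2 cells must be {1,2}.
(3,2) = 10 − 7 = 3 completes the 10 across.
(1,2) = 4: the only remaining digit allowed by both the 12 across and the 8 down.
(2,2) = 8 − 7 = 1 completes the 8 down.
(1,1) = 12 − 4 = 8 completes the 12 across.
(2,1) = 3 − 1 = 2 completes the 3 across.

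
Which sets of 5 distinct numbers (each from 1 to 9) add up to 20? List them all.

5 distinct digits from 1–9 sum between 15 and 35.

{1,2,3,5,9}; {1,2,3,6,8}; {1,2,4,5,8}; {1,2,4,6,7}; {1,3,4,5,7}; {2,3,4,5,6}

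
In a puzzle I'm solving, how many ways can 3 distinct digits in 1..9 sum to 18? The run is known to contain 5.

3 distinct digits from 1–9 sum between 6 and 24.
Keeping only sets containing 5.
Enumerating: {4,5,9}, {5,6,7}.

2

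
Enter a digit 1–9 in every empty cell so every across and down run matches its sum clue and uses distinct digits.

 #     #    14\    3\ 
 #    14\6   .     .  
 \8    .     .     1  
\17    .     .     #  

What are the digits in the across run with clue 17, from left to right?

17 in 2 cells must be {8,9}; 3 in 2 cells must be {1,2}.
R1C3 = 3 − 1 = 2 completes the 3 down.
Given what's placed, R2C1 must be 5 to fit the 8 across and 14 down.
R2C2 = 8 − 6 = 2 completes the 8 across.
R3C1 = 14 − 5 = 9 completes the 14 down.
R3C2 = 17 − 9 = 8 completes the 17 across.
R1C2 = 6 − 2 = 4 completes the 6 across.

9 8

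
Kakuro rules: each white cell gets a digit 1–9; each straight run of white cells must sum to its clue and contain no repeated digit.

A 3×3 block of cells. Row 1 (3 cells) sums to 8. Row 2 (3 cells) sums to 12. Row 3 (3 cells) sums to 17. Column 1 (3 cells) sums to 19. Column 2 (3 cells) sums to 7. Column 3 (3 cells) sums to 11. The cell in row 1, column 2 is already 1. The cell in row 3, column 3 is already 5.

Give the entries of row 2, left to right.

6, 2, 4

7 in 3 cells must be {1,2,4}.
Given what's placed, (3,2) must be 4 to fit the 17 across and 7 down.
(2,2) = 7 − 5 = 2 completes the 7 down.
Given what's placed, (2,3) must be 4 to fit the 12 across and 11 down.
(3,1) = 17 − 9 = 8 completes the 17 across.
(1,3) = 11 − 9 = 2 completes the 11 down.
(2,1) = 12 − 6 = 6 completes the 12 across.
(1,1) = 8 − 3 = 5 completes the 8 across.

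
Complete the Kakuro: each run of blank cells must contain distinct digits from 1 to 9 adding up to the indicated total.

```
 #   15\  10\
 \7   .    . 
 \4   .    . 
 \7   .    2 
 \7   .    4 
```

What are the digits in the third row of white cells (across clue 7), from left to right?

4 in 2 cells must be {1,3}; 10 in 4 cells must be {1,2,3,4}.
R3C1 = 7 − 2 = 5 completes the 7 across.
R4C1 = 7 − 4 = 3 completes the 7 across.
Given what's placed, R2C1 must be 1 to fit the 4 across and 15 down.
R2C2 = 4 − 1 = 3 completes the 4 across.
R1C1 = 15 − 9 = 6 completes the 15 down.
R1C2 = 7 − 6 = 1 completes the 7 across.

5, 2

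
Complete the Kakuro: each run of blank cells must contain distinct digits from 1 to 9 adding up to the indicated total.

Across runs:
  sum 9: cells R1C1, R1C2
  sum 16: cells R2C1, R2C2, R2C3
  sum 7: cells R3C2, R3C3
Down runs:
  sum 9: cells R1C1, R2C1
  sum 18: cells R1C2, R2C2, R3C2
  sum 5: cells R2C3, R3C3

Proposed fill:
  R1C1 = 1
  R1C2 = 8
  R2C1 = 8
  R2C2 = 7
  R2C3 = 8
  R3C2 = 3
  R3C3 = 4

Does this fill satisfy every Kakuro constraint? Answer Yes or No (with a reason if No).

No — the across run R2C1–R2C3 sums to 23, not 16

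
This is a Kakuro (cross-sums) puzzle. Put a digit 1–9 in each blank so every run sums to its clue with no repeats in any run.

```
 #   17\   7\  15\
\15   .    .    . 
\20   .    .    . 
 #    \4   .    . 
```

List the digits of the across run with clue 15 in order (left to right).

4 in 2 cells must be {1,3}; 17 in 2 cells must be {8,9}; 7 in 3 cells must be {1,2,4}.
Only 4 fits R2C2 under both its across sum 20 and down sum 7.
Given what's placed, R3C2 must be 1 to fit the 4 across and 7 down.
R3C3 = 4 − 1 = 3 completes the 4 across.
R1C2 = 7 − 5 = 2 completes the 7 down.
R2C1 = 9: the only remaining digit allowed by both the 20 across and the 17 down.
R2C3 = 20 − 13 = 7 completes the 20 across.
R1C1 = 17 − 9 = 8 completes the 17 down.
R1C3 = 15 − 10 = 5 completes the 15 across.

8 2 5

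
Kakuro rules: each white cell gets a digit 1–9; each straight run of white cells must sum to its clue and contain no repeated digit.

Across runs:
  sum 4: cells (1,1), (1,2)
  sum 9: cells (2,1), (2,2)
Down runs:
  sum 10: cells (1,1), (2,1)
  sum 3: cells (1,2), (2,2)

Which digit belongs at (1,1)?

3

4 in 2 cells must be {1,3}; 3 in 2 cells must be {1,2}.
The 4 across and the 3 down share only 1, so (1,2) = 1.
(2,2) = 3 − 1 = 2 completes the 3 down.
(1,1) = 4 − 1 = 3 completes the 4 across.
(2,1) = 9 − 2 = 7 completes the 9 across.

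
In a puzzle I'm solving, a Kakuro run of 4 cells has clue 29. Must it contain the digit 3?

No

The only way to make 29 from 4 distinct digits is {5,7,8,9}, which does not contain 3.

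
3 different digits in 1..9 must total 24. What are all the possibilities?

3 distinct digits from 1–9 sum between 6 and 24.
Only one set works: {7,8,9}.

{7,8,9}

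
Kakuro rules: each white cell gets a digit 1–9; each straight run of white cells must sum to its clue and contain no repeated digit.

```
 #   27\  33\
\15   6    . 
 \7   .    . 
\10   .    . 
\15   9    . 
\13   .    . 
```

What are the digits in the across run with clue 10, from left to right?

R1C2 = 15 − 6 = 9 completes the 15 across.
R4C2 = 15 − 9 = 6 completes the 15 across.
R2C2 = 3: the only remaining digit allowed by both the 7 across and the 33 down.
R2C1 = 7 − 3 = 4 completes the 7 across.
No cell is forced outright now. R3C2 can only be 7 or 8 (the digits allowed by both its 10 across and its 33 down). If R3C2 = 8: then R3C1 would have to be in {2} for the 10 across but in {1,3,5,7} for the 27 down — contradiction. So R3C2 = 7.
R3C1 = 10 − 7 = 3 completes the 10 across.
R5C1 = 27 − 22 = 5 completes the 27 down.
R5C2 = 13 − 5 = 8 completes the 13 across.

3 7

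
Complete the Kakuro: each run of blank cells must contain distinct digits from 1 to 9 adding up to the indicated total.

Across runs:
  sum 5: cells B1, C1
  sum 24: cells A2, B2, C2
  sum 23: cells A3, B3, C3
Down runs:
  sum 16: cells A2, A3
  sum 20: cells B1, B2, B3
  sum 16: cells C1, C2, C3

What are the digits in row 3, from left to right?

24 in 3 cells must be {7,8,9}; 23 in 3 cells must be {6,8,9}; 16 in 2 cells must be {7,9}.
Only 9 fits A3 under both its across sum 23 and down sum 16.
A2 = 16 − 9 = 7 completes the 16 down.
Nothing is forced directly, so branch on B3, whose candidates are 6 or 8. If B3 = 6: then B1 would have to be in {1,2,3,4} for the 5 across but in {5,9} for the 20 down — contradiction. So B3 = 8.
B1 = 3: the only remaining digit allowed by both the 5 across and the 20 down.
C1 = 5 − 3 = 2 completes the 5 across.
B2 = 20 − 11 = 9 completes the 20 down.
C2 = 24 − 16 = 8 completes the 24 across.
C3 = 23 − 17 = 6 completes the 23 across.

9 8 6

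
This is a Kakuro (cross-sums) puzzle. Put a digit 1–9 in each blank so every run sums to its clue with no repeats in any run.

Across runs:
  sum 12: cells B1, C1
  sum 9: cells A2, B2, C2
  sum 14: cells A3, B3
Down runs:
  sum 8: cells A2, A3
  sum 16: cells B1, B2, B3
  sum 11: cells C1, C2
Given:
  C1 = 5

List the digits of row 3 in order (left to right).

6, 8

B1 = 12 − 5 = 7 completes the 12 across.
C2 = 11 − 5 = 6 completes the 11 down.
B2 = 1: the only remaining digit allowed by both the 9 across and the 16 down.
B3 = 16 − 8 = 8 completes the 16 down.
A2 = 9 − 7 = 2 completes the 9 across.
A3 = 14 − 8 = 6 completes the 14 across.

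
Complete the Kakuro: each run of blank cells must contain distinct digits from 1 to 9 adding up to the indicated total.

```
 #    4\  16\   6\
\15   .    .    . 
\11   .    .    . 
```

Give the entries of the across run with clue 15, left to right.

1 9 5

4 in 2 cells must be {1,3}; 16 in 2 cells must be {7,9}.
The 11 across and the 16 down share only 7, so R2C2 = 7.
Given what's placed, R2C3 must be 1 to fit the 11 across and 6 down.
R1C2 = 16 − 7 = 9 completes the 16 down.
R1C3 = 6 − 1 = 5 completes the 6 down.
R2C1 = 11 − 8 = 3 completes the 11 across.
R1C1 = 15 − 14 = 1 completes the 15 across.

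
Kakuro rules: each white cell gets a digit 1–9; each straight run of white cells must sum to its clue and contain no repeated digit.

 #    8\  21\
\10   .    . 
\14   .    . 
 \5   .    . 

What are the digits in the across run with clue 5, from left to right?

The 14 across and the 8 down share only 5, so R2C1 = 5.
R2C2 = 14 − 5 = 9 completes the 14 across.
Given what's placed, R3C2 must be 4 to fit the 5 across and 21 down.
R1C2 = 21 − 13 = 8 completes the 21 down.
R3C1 = 5 − 4 = 1 completes the 5 across.
R1C1 = 10 − 8 = 2 completes the 10 across.

1, 4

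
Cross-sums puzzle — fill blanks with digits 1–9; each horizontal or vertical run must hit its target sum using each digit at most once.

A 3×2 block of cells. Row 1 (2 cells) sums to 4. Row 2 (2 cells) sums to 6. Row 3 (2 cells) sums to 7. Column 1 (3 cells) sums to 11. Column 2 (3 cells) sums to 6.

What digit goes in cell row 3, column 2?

1

4 in 2 cells must be {1,3}; 6 in 3 cells must be {1,2,3}.
Nothing is forced directly, so branch on (1,1), whose candidates are 1 or 3. If (1,1) = 3: that forces (1,2) = 1, (2,2) = 2, (3,2) = 3, after which (2,1) would have to be in {4} for the 6 across but in {1,2,6,7} for the 11 down — contradiction. So (1,1) = 1.
(1,2) = 4 − 1 = 3 completes the 4 across.
Nothing is forced directly, so branch on (2,1), whose candidates are 2 or 4. If (2,1) = 2: then (2,2) would have to be in {4} for the 6 across but in {1,2} for the 6 down — contradiction. So (2,1) = 4.
(2,2) = 6 − 4 = 2 completes the 6 across.
(3,1) = 11 − 5 = 6 completes the 11 down.
(3,2) = 7 − 6 = 1 completes the 7 across.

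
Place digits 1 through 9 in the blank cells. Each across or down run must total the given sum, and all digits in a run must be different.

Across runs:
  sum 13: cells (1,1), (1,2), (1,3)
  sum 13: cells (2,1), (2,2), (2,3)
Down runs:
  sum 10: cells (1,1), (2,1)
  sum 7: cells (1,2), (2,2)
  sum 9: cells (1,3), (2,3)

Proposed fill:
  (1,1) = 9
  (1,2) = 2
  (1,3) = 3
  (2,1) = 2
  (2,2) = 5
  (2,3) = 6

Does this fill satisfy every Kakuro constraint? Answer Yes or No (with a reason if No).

No — the across run (1,1)–(1,3) sums to 14, not 13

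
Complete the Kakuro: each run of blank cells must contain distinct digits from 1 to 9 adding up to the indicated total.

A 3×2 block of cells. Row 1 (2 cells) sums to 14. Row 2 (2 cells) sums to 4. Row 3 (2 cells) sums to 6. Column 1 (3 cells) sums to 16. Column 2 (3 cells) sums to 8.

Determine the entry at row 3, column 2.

4 in 2 cells must be {1,3}.
The 14 across and the 8 down share only 5, so (1,2) = 5.
Given what's placed, (2,2) must be 1 to fit the 4 across and 8 down.
(3,2) = 8 − 6 = 2 completes the 8 down.
(1,1) = 14 − 5 = 9 completes the 14 across.
(2,1) = 4 − 1 = 3 completes the 4 across.
(3,1) = 6 − 2 = 4 completes the 6 across.

2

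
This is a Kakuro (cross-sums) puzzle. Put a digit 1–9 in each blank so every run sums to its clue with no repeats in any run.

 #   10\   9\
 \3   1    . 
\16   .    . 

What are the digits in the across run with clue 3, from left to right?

1 2

3 in 2 cells must be {1,2}; 16 in 2 cells must be {7,9}.
R1C2 = 3 − 1 = 2 completes the 3 across.
R2C1 = 10 − 1 = 9 completes the 10 down.
R2C2 = 16 − 9 = 7 completes the 16 across.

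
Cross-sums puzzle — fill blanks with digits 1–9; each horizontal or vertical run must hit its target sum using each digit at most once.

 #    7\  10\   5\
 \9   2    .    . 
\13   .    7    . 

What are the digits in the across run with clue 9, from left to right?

R1C2 = 10 − 7 = 3 completes the 10 down.
R1C3 = 9 − 5 = 4 completes the 9 across.
R2C1 = 7 − 2 = 5 completes the 7 down.
R2C3 = 13 − 12 = 1 completes the 13 across.

2 3 4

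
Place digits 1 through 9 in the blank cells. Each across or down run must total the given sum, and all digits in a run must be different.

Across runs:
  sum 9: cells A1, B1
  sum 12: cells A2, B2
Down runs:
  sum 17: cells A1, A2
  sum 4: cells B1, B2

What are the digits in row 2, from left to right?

17 in 2 cells must be {8,9}; 4 in 2 cells must be {1,3}.
The 9 across and the 17 down share only 8, so A1 = 8.
B1 = 9 − 8 = 1 completes the 9 across.
A2 = 17 − 8 = 9 completes the 17 down.
B2 = 12 − 9 = 3 completes the 12 across.

9, 3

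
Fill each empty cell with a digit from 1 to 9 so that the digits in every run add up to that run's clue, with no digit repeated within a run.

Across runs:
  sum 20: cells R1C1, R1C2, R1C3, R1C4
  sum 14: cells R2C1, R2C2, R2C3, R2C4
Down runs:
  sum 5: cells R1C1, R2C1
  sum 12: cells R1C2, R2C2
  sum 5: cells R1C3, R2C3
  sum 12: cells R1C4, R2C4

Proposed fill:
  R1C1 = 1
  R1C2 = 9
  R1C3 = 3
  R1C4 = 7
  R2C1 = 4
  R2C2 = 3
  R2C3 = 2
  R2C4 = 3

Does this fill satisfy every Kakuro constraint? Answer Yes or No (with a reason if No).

No — the down run R1C4–R2C4 sums to 10, not 12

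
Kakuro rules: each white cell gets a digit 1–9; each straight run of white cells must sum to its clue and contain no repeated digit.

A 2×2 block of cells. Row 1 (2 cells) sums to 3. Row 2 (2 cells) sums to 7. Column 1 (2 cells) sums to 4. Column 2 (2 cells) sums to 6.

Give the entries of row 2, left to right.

3 in 2 cells must be {1,2}; 4 in 2 cells must be {1,3}.
The 3 across and the 4 down share only 1, so (1,1) = 1.
(1,2) = 3 − 1 = 2 completes the 3 across.
(2,1) = 4 − 1 = 3 completes the 4 down.
(2,2) = 7 − 3 = 4 completes the 7 across.

3, 4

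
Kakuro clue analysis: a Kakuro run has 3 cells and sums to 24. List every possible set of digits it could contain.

{7,8,9}

3 distinct digits from 1–9 sum between 6 and 24.
Only one set works: {7,8,9}.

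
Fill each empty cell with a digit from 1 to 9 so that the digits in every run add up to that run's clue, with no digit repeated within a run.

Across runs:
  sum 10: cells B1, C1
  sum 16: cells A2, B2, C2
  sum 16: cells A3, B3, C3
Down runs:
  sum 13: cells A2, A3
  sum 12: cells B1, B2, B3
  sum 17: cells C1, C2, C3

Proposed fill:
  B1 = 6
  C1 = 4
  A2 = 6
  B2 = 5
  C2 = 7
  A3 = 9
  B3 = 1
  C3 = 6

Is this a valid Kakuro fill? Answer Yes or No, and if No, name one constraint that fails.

No — the down run A2–A3 sums to 15, not 13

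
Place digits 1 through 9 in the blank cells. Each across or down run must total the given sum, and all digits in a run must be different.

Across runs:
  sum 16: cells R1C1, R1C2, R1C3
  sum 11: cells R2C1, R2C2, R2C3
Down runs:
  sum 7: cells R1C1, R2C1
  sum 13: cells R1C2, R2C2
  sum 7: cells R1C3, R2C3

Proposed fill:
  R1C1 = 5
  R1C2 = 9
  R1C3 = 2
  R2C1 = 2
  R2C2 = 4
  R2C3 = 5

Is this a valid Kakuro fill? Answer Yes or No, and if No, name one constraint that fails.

Yes

Across: 5+9+2=16; 2+4+5=11. Down: 5+2=7; 9+4=13; 2+5=7. No digit repeats within any run.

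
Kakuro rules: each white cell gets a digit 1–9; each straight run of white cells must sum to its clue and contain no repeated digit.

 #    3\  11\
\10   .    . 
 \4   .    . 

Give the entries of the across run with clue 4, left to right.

4 in 2 cells must be {1,3}; 3 in 2 cells must be {1,2}.
The 4 across and the 3 down share only 1, so R2C1 = 1.
R2C2 = 4 − 1 = 3 completes the 4 across.
R1C1 = 3 − 1 = 2 completes the 3 down.
R1C2 = 10 − 2 = 8 completes the 10 across.

1 3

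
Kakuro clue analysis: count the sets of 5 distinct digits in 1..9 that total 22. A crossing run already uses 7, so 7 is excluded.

5 distinct digits from 1–9 sum between 15 and 35.
Dropping sets that contain 7.
Enumerating: {1,2,4,6,9}, {1,2,5,6,8}, {1,3,4,5,9}, {1,3,4,6,8}, {2,3,4,5,8}.

5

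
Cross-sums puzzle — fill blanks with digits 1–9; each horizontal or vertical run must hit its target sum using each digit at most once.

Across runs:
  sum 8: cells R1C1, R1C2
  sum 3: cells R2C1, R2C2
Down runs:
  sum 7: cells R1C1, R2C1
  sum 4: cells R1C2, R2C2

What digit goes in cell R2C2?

3 in 2 cells must be {1,2}; 4 in 2 cells must be {1,3}.
The 3 across and the 4 down share only 1, so R2C2 = 1.
R1C2 = 4 − 1 = 3 completes the 4 down.
R2C1 = 3 − 1 = 2 completes the 3 across.
R1C1 = 8 − 3 = 5 completes the 8 across.

1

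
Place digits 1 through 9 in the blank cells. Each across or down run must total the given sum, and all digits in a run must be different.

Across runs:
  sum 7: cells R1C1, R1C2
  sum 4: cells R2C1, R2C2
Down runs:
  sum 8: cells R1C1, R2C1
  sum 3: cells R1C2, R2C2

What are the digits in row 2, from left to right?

4 in 2 cells must be {1,3}; 3 in 2 cells must be {1,2}.
The 4 across and the 3 down share only 1, so R2C2 = 1.
R1C2 = 3 − 1 = 2 completes the 3 down.
R2C1 = 4 − 1 = 3 completes the 4 across.
R1C1 = 7 − 2 = 5 completes the 7 across.

3 1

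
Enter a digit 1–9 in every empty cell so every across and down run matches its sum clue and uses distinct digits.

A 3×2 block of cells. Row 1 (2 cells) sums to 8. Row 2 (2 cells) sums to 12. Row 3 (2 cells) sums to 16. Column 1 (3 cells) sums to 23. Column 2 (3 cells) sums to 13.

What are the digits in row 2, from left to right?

16 in 2 cells must be {7,9}; 23 in 3 cells must be {6,8,9}.
The 8 across and the 23 down share only 6, so (1,1) = 6.
(1,2) = 8 − 6 = 2 completes the 8 across.
Given what's placed, (3,1) must be 9 to fit the 16 across and 23 down.
(3,2) = 16 − 9 = 7 completes the 16 across.
(2,1) = 23 − 15 = 8 completes the 23 down.
(2,2) = 12 − 8 = 4 completes the 12 across.

8 4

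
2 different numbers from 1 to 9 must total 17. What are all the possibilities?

{8,9}

2 distinct digits from 1–9 sum between 3 and 17.
Only one set works: {8,9}.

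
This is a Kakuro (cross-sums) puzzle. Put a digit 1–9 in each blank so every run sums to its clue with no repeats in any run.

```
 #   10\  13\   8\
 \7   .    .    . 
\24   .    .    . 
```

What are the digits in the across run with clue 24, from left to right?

7 in 3 cells must be {1,2,4}; 24 in 3 cells must be {7,8,9}.
The 7 across and the 13 down share only 4, so R1C2 = 4.
R2C2 = 13 − 4 = 9 completes the 13 down.
Given what's placed, R2C3 must be 7 to fit the 24 across and 8 down.
R1C3 = 8 − 7 = 1 completes the 8 down.
R2C1 = 24 − 16 = 8 completes the 24 across.
R1C1 = 7 − 5 = 2 completes the 7 across.

8, 9, 7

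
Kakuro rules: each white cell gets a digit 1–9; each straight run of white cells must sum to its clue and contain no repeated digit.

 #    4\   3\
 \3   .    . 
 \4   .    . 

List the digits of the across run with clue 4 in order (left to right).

3 1

3 in 2 cells must be {1,2}; 4 in 2 cells must be {1,3}.
The 3 across and the 4 down share only 1, so R1C1 = 1.
R1C2 = 3 − 1 = 2 completes the 3 across.
R2C1 = 4 − 1 = 3 completes the 4 down.
R2C2 = 4 − 3 = 1 completes the 4 across.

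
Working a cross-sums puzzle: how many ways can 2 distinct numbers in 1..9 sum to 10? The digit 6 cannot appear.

2 distinct digits from 1–9 sum between 3 and 17.
Dropping sets that contain 6.
Enumerating: {1,9}, {2,8}, {3,7}.

3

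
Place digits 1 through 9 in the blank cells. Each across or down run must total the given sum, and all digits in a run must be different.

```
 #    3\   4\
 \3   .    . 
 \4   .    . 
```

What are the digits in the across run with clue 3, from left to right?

3 in 2 cells must be {1,2}; 4 in 2 cells must be {1,3}.
The 3 across and the 4 down share only 1, so R1C2 = 1.
The 4 across and the 3 down share only 1, so R2C1 = 1.
R2C2 = 4 − 1 = 3 completes the 4 across.
R1C1 = 3 − 1 = 2 completes the 3 across.

2, 1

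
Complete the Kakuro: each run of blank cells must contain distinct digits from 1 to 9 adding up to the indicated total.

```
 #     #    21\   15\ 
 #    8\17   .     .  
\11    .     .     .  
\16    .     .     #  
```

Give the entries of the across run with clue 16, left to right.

7 9

17 in 2 cells must be {8,9}; 16 in 2 cells must be {7,9}.
The 16 across and the 8 down share only 7, so R3C1 = 7.
R3C2 = 16 − 7 = 9 completes the 16 across.
R1C2 = 8: the only remaining digit allowed by both the 17 across and the 21 down.
R1C3 = 17 − 8 = 9 completes the 17 across.
R2C1 = 8 − 7 = 1 completes the 8 down.
R2C2 = 21 − 17 = 4 completes the 21 down.
R2C3 = 11 − 5 = 6 completes the 11 across.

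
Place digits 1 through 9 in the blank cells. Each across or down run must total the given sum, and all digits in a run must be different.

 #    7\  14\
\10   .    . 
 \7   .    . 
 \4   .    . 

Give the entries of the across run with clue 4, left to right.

4 in 2 cells must be {1,3}; 7 in 3 cells must be {1,2,4}.
The 4 across and the 7 down share only 1, so R3C1 = 1.
R3C2 = 4 − 1 = 3 completes the 4 across.
Nothing is forced directly, so branch on R1C1, whose candidates are 2 or 4. If R1C1 = 2: then R1C2 would have to be in {8} for the 10 across but in {2,4,5,6,7,9} for the 14 down — contradiction. So R1C1 = 4.
R1C2 = 10 − 4 = 6 completes the 10 across.
R2C1 = 7 − 5 = 2 completes the 7 down.
R2C2 = 7 − 2 = 5 completes the 7 across.

1 3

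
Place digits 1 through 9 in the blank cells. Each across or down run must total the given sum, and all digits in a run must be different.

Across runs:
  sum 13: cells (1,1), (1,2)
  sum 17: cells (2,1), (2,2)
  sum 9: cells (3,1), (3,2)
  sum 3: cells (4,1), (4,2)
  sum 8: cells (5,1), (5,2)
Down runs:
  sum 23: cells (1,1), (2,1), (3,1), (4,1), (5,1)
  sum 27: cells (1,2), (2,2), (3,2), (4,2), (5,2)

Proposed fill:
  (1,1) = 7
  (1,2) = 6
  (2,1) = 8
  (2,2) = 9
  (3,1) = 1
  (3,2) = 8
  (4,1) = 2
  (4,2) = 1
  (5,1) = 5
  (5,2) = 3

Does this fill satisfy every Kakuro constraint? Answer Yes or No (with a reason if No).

Yes

Across: 7+6=13; 8+9=17; 1+8=9; 2+1=3; 5+3=8. Down: 7+8+1+2+5=23; 6+9+8+1+3=27. No digit repeats within any run.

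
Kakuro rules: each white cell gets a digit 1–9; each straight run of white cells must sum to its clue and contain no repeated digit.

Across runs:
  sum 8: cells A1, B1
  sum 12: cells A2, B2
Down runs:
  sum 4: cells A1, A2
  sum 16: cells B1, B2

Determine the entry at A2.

4 in 2 cells must be {1,3}; 16 in 2 cells must be {7,9}.
The 8 across and the 16 down share only 7, so B1 = 7.
The 12 across and the 4 down share only 3, so A2 = 3.
B2 = 12 − 3 = 9 completes the 12 across.
A1 = 8 − 7 = 1 completes the 8 across.

3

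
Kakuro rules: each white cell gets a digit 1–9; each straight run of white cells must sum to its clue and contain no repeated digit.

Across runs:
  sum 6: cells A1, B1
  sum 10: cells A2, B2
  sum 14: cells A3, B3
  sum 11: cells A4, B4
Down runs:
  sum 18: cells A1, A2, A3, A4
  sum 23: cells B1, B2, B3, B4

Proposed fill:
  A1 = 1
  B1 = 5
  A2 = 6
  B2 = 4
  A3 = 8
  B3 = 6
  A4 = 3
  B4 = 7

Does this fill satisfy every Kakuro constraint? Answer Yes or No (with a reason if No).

No — the across run A4–B4 sums to 10, not 11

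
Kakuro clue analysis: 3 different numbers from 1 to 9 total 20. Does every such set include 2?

Counterexample: {3,8,9} sums to 20 without using 2.

No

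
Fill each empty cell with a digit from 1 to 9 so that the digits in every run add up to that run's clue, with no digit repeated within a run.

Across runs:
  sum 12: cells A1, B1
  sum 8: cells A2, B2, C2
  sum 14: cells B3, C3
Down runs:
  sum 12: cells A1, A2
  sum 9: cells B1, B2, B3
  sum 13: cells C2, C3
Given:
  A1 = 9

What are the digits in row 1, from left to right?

B1 = 12 − 9 = 3 completes the 12 across.
A2 = 12 − 9 = 3 completes the 12 down.
C2 = 4: the only remaining digit allowed by both the 8 across and the 13 down.
Given what's placed, B3 must be 5 to fit the 14 across and 9 down.
C3 = 14 − 5 = 9 completes the 14 across.
B2 = 8 − 7 = 1 completes the 8 across.

9, 3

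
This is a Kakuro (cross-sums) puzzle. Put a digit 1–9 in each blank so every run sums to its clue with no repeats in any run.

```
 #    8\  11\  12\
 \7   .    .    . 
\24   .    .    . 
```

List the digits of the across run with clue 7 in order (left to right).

1 2 4

7 in 3 cells must be {1,2,4}; 24 in 3 cells must be {7,8,9}.
The 7 across and the 12 down share only 4, so R1C3 = 4.
The 24 across and the 8 down share only 7, so R2C1 = 7.
R2C3 = 12 − 4 = 8 completes the 12 down.
R1C1 = 8 − 7 = 1 completes the 8 down.
R1C2 = 7 − 5 = 2 completes the 7 across.
R2C2 = 24 − 15 = 9 completes the 24 across.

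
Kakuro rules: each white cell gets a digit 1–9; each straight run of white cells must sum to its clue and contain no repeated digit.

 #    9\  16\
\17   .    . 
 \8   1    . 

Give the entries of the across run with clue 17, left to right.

17 in 2 cells must be {8,9}; 16 in 2 cells must be {7,9}.
R1C1 = 9 − 1 = 8 completes the 9 down.
R1C2 = 17 − 8 = 9 completes the 17 across.
R2C2 = 8 − 1 = 7 completes the 8 across.

8 9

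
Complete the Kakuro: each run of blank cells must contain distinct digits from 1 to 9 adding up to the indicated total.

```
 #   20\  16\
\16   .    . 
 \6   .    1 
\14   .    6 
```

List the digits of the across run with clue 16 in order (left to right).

16 in 2 cells must be {7,9}.
R1C2 = 16 − 7 = 9 completes the 16 down.
R2C1 = 6 − 1 = 5 completes the 6 across.
R3C1 = 14 − 6 = 8 completes the 14 across.
R1C1 = 16 − 9 = 7 completes the 16 across.

7 9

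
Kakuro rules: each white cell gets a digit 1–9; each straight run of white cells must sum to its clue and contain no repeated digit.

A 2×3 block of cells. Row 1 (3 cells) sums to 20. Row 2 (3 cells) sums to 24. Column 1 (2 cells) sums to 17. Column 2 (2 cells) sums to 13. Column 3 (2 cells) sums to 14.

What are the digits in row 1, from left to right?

9 6 5

24 in 3 cells must be {7,8,9}; 17 in 2 cells must be {8,9}.
Nothing is forced directly, so branch on (1,1), whose candidates are 8 or 9. If (1,1) = 8: that forces (2,1) = 9, (2,3) = 8, after which (1,3) would have to be in {3,5,7,9} for the 20 across but in {6} for the 14 down — contradiction. So (1,1) = 9.
(2,1) = 17 − 9 = 8 completes the 17 down.
Given what's placed, (2,3) must be 9 to fit the 24 across and 14 down.
(1,3) = 14 − 9 = 5 completes the 14 down.
(2,2) = 24 − 17 = 7 completes the 24 across.
(1,2) = 20 − 14 = 6 completes the 20 across.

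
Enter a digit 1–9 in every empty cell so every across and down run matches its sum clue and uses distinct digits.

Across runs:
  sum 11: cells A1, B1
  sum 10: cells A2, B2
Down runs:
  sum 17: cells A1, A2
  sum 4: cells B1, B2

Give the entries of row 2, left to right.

17 in 2 cells must be {8,9}; 4 in 2 cells must be {1,3}.
The 11 across and the 4 down share only 3, so B1 = 3.
B2 = 4 − 3 = 1 completes the 4 down.
A1 = 11 − 3 = 8 completes the 11 across.
A2 = 10 − 1 = 9 completes the 10 across.

9, 1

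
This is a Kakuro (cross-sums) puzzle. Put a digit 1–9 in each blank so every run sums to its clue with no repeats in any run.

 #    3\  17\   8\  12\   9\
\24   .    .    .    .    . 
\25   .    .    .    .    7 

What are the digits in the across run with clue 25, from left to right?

2 8 3 5 7

3 in 2 cells must be {1,2}; 17 in 2 cells must be {8,9}.
R1C5 = 9 − 7 = 2 completes the 9 down.
Given what's placed, R1C1 must be 1 to fit the 24 across and 3 down.
R2C1 = 3 − 1 = 2 completes the 3 down.
No cell is forced outright now. R1C3 can only be 5 or 6 or 7 (the digits allowed by both its 24 across and its 8 down). If R1C3 = 6: that forces R1C2 = 8, R1C4 = 7, R2C2 = 9, after which R2C3 would have to be in {1,3,4,6} for the 25 across but in {2} for the 8 down — contradiction. If R1C3 = 7: that forces R2C3 = 1, R2C4 = 9, after which R1C4 would have to be in {5,6,8,9} for the 24 across but in {3} for the 12 down — contradiction. So R1C3 = 5.
Given what's placed, R1C2 must be 9 to fit the 24 across and 17 down.
R1C4 = 24 − 17 = 7 completes the 24 across.
R2C2 = 17 − 9 = 8 completes the 17 down.
R2C3 = 8 − 5 = 3 completes the 8 down.
R2C4 = 25 − 20 = 5 completes the 25 across.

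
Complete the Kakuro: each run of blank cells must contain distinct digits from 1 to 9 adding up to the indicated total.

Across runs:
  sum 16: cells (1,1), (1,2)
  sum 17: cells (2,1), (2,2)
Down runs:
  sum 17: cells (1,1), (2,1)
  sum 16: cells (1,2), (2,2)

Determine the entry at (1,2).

16 in 2 cells must be {7,9}; 17 in 2 cells must be {8,9}.
The 16 across and the 17 down share only 9, so (1,1) = 9.
(1,2) = 16 − 9 = 7 completes the 16 across.
(2,1) = 17 − 9 = 8 completes the 17 down.
(2,2) = 17 − 8 = 9 completes the 17 across.

7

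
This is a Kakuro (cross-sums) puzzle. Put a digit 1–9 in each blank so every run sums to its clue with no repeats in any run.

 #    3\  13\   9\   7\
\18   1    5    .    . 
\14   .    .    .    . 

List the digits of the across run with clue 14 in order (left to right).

2 8 1 3

3 in 2 cells must be {1,2}.
R2C1 = 3 − 1 = 2 completes the 3 down.
R2C2 = 13 − 5 = 8 completes the 13 down.
Nothing is forced directly, so branch on R1C4, whose candidates are 3 or 4. If R1C4 = 3: then R1C3 would have to be in {9} for the 18 across but in {1,2,3,4,5,6,7,8} for the 9 down — contradiction. So R1C4 = 4.
R1C3 = 18 − 10 = 8 completes the 18 across.
R2C3 = 9 − 8 = 1 completes the 9 down.
R2C4 = 14 − 11 = 3 completes the 14 across.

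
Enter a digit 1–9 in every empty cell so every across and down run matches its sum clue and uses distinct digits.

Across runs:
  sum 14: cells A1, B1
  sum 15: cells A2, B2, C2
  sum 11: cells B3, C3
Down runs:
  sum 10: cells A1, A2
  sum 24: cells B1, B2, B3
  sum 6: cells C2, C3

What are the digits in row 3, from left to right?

7 4

24 in 3 cells must be {7,8,9}.
Nothing is forced directly, so branch on B1, whose candidates are 8 or 9. If B1 = 9: then A1 would have to be in {5} for the 14 across but in {1,2,3,4,6,7,8,9} for the 10 down — contradiction. So B1 = 8.
A1 = 14 − 8 = 6 completes the 14 across.
A2 = 10 − 6 = 4 completes the 10 down.
B2 = 9: the only remaining digit allowed by both the 15 across and the 24 down.
C2 = 15 − 13 = 2 completes the 15 across.
B3 = 24 − 17 = 7 completes the 24 down.
C3 = 11 − 7 = 4 completes the 11 across.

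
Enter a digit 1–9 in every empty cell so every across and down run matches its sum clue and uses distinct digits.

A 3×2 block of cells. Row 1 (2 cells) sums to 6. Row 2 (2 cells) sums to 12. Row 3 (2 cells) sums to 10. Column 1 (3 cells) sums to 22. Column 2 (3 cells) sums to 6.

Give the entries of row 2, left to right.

9 3

6 in 3 cells must be {1,2,3}.
The 6 across and the 22 down share only 5, so (1,1) = 5.
(1,2) = 6 − 5 = 1 completes the 6 across.
Given what's placed, (2,2) must be 3 to fit the 12 across and 6 down.
(3,2) = 6 − 4 = 2 completes the 6 down.
(2,1) = 12 − 3 = 9 completes the 12 across.
(3,1) = 10 − 2 = 8 completes the 10 across.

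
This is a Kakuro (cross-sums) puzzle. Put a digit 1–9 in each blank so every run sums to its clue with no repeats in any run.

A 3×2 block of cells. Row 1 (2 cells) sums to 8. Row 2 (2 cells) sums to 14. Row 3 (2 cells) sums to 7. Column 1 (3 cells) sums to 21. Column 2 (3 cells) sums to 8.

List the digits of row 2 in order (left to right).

9 5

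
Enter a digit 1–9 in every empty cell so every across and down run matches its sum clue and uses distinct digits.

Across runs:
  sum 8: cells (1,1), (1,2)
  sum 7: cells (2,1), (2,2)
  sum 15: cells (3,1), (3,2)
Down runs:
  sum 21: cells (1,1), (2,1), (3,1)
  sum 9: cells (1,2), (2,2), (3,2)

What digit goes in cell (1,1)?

7

The 15 across and the 9 down share only 6, so (3,2) = 6.
(3,1) = 15 − 6 = 9 completes the 15 across.
Nothing is forced directly, so branch on (1,1), whose candidates are 5 or 7. If (1,1) = 5: then (1,2) would have to be in {3} for the 8 across but in {1,2} for the 9 down — contradiction. So (1,1) = 7.
(1,2) = 8 − 7 = 1 completes the 8 across.
(2,1) = 21 − 16 = 5 completes the 21 down.
(2,2) = 7 − 5 = 2 completes the 7 across.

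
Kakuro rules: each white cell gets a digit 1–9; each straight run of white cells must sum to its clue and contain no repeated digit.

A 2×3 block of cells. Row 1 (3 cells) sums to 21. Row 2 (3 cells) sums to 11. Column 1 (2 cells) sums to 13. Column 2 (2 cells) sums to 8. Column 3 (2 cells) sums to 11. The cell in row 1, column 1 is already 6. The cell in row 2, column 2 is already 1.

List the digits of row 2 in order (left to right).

(1,2) = 8 − 1 = 7 completes the 8 down.
(1,3) = 21 − 13 = 8 completes the 21 across.
(2,1) = 13 − 6 = 7 completes the 13 down.
(2,3) = 11 − 8 = 3 completes the 11 across.

7 1 3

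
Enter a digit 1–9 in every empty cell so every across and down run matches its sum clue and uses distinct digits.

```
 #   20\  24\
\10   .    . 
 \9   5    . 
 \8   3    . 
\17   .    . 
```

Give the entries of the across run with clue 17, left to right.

8 9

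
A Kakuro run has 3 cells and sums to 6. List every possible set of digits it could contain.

{1,2,3}

3 distinct digits from 1–9 sum between 6 and 24.
Only one set works: {1,2,3}.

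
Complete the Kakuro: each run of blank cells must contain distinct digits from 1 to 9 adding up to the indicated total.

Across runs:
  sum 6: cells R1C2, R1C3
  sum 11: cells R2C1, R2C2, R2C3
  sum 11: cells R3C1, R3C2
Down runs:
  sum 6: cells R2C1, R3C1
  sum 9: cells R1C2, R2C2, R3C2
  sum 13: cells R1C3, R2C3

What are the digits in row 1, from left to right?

1 5

Nothing is forced directly, so branch on R1C3, whose candidates are 4 or 5. If R1C3 = 4: that forces R1C2 = 2, after which R2C3 would have to be in {1,2,3,4,5,6,7,8} for the 11 across but in {9} for the 13 down — contradiction. So R1C3 = 5.
R1C2 = 6 − 5 = 1 completes the 6 across.
R2C3 = 13 − 5 = 8 completes the 13 down.
R2C2 = 2: the only remaining digit allowed by both the 11 across and the 9 down.
R3C2 = 9 − 3 = 6 completes the 9 down.
R2C1 = 11 − 10 = 1 completes the 11 across.
R3C1 = 11 − 6 = 5 completes the 11 across.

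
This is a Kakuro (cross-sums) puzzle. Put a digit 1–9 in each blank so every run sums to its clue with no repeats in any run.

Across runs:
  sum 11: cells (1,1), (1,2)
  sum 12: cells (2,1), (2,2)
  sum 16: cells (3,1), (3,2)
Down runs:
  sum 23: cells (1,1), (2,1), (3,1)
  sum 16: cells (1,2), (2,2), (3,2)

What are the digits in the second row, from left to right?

16 in 2 cells must be {7,9}; 23 in 3 cells must be {6,8,9}.
The 16 across and the 23 down share only 9, so (3,1) = 9.
(3,2) = 16 − 9 = 7 completes the 16 across.
Given what's placed, (2,1) must be 8 to fit the 12 across and 23 down.
(2,2) = 12 − 8 = 4 completes the 12 across.
(1,1) = 23 − 17 = 6 completes the 23 down.
(1,2) = 11 − 6 = 5 completes the 11 across.

8 4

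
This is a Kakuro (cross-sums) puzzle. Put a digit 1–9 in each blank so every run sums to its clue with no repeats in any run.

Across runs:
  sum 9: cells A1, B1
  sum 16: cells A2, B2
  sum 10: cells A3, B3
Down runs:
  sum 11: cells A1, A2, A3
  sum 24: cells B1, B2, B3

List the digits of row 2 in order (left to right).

7, 9

16 in 2 cells must be {7,9}; 24 in 3 cells must be {7,8,9}.
The 16 across and the 11 down share only 7, so A2 = 7.
B2 = 16 − 7 = 9 completes the 16 across.
Nothing is forced directly, so branch on A1, whose candidates are 1 or 3. If A1 = 3: then B1 would have to be in {6} for the 9 across but in {7,8} for the 24 down — contradiction. So A1 = 1.
B1 = 9 − 1 = 8 completes the 9 across.
A3 = 11 − 8 = 3 completes the 11 down.
B3 = 10 − 3 = 7 completes the 10 across.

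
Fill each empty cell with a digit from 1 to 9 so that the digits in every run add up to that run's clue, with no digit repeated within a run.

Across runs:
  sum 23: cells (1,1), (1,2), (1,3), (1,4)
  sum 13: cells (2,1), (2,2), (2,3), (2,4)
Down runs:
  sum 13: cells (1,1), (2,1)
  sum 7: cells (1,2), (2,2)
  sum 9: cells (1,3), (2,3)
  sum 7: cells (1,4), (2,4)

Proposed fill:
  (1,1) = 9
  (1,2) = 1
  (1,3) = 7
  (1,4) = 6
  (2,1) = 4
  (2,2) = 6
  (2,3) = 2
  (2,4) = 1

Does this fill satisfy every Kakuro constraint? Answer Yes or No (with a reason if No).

Across: 9+1+7+6=23; 4+6+2+1=13. Down: 9+4=13; 1+6=7; 7+2=9; 6+1=7. No digit repeats within any run.

Yes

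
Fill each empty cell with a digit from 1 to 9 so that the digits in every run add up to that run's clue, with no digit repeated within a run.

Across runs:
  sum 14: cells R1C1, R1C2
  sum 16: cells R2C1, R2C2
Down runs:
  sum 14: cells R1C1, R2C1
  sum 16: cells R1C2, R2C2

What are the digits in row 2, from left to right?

16 in 2 cells must be {7,9}.
The 14 across and the 16 down share only 9, so R1C2 = 9.
The 16 across and the 14 down share only 9, so R2C1 = 9.
R2C2 = 16 − 9 = 7 completes the 16 across.
R1C1 = 14 − 9 = 5 completes the 14 across.

9 7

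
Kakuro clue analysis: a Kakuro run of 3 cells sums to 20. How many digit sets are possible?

4

3 distinct digits from 1–9 sum between 6 and 24.
Enumerating: {3,8,9}, {4,7,9}, {5,6,9}, {5,7,8}.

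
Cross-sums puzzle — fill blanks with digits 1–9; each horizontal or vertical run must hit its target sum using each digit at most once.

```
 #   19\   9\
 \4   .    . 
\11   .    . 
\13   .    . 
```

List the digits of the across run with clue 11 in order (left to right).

4 in 2 cells must be {1,3}.
The 4 across and the 19 down share only 3, so R1C1 = 3.
R1C2 = 4 − 3 = 1 completes the 4 across.
Nothing is forced directly, so branch on R2C1, whose candidates are 7 or 9. If R2C1 = 7: then R2C2 would have to be in {4} for the 11 across but in {2,3,5,6} for the 9 down — contradiction. So R2C1 = 9.
R2C2 = 11 − 9 = 2 completes the 11 across.
R3C1 = 19 − 12 = 7 completes the 19 down.
R3C2 = 13 − 7 = 6 completes the 13 across.

9 2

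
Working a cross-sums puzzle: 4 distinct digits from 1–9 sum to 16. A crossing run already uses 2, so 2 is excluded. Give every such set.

{1,3,4,8}; {1,3,5,7}; {1,4,5,6}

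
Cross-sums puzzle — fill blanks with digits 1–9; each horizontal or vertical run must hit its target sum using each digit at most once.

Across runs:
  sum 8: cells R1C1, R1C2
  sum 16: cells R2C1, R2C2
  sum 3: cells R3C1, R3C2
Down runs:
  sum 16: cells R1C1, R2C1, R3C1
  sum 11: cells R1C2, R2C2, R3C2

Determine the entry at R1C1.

16 in 2 cells must be {7,9}; 3 in 2 cells must be {1,2}.
The 16 across and the 11 down share only 7, so R2C2 = 7.
Given what's placed, R3C2 must be 1 to fit the 3 across and 11 down.
R1C2 = 11 − 8 = 3 completes the 11 down.
R2C1 = 16 − 7 = 9 completes the 16 across.
R3C1 = 3 − 1 = 2 completes the 3 across.
R1C1 = 8 − 3 = 5 completes the 8 across.

5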